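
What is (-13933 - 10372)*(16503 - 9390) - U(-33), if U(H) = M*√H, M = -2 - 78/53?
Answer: -172881465 + 184*I*√33/53 ≈ -1.7288e+8 + 19.943*I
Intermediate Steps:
M = -184/53 (M = -2 - 78/53 = -184/53 ≈ -3.4717)
U(H) = -184*√H/53
(-13933 - 10372)*(16503 - 9390) - U(-33) = (-13933 - 10372)*(16503 - 9390) - (-184)*√(-33)/53 = -24305*7113 - (-184)*I*√33/53 = -172881465 - (-184)*I*√33/53 = -172881465 + 184*I*√33/53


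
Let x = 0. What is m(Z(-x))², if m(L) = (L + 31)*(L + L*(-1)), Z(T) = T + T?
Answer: 0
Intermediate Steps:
Z(T) = 2*T
m(L) = 0 (m(L) = (31 + L)*(L - L) = (31 + L)*0 = 0)
m(Z(-x))² = 0² = 0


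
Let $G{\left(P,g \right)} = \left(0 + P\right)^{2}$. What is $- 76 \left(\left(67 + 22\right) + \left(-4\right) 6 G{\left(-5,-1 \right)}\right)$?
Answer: $38836$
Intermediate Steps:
$G{\left(P,g \right)} = P^{2}$
$- 76 \left(\left(67 + 22\right) + \left(-4\right) 6 G{\left(-5,-1 \right)}\right) = - 76 \left(\left(67 + 22\right) + \left(-4\right) 6 \left(-5\right)^{2}\right) = - 76 \left(89 - 600\right) = \left(-76\right) \left(-511\right) = 38836$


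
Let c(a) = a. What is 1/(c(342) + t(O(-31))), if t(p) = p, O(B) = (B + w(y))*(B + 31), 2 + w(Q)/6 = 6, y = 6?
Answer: 1/342 ≈ 0.0029240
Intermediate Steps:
w(Q) = 24 (w(Q) = -12 + 6*6 = -12 + 36 = 24)
O(B) = (24 + B)*(31 + B) (O(B) = (B + 24)*(B + 31) = (24 + B)*(31 + B))
1/(c(342) + t(O(-31))) = 1/(342 + (744 + (-31)² + 55*(-31))) = 1/(342 + (744 + 961 - 1705)) = 1/(342 + 0) = 1/342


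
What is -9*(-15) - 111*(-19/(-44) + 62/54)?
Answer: -15989/396 ≈ -40.376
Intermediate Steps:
-9*(-15) - 111*(-19/(-44) + 62/54) = 135 - 111*(-19*(-1/44) + 62*(1/54)) = 135 - 111*(19/44 + 31/27) = 135 - 111*1877/1188 = 135 - 69449/396 = -15989/396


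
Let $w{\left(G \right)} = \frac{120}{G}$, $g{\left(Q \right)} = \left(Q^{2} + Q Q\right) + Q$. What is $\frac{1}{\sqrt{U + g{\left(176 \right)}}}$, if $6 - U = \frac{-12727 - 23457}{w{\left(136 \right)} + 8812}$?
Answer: $\frac{\sqrt{1394735317233806}}{9309468874} \approx 0.0040116$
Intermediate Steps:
$g{\left(Q \right)} = Q + 2 Q^{2}$ ($g{\left(Q \right)} = \left(Q^{2} + Q^{2}\right) + Q = 2 Q^{2} + Q = Q + 2 Q^{2}$)
$U = \frac{1514042}{149819}$ ($U = 6 - \frac{-12727 - 23457}{\frac{120}{136} + 8812} = 6 - - \frac{36184}{120 \cdot \frac{1}{136} + 8812} = 6 - - \frac{36184}{\frac{15}{17} + 8812} = 6 - - \frac{36184}{\frac{149819}{17}} = 6 - \left(-36184\right) \frac{17}{149819} = 6 - - \frac{615128}{149819} = 6 + \frac{615128}{149819} = \frac{1514042}{149819} \approx 10.106$)
$\frac{1}{\sqrt{U + g{\left(176 \right)}}} = \frac{1}{\sqrt{\frac{1514042}{149819} + 176 \left(1 + 2 \cdot 176\right)}} = \frac{1}{\sqrt{\frac{1514042}{149819} + 176 \left(1 + 352\right)}} = \frac{1}{\sqrt{\frac{1514042}{149819} + 176 \cdot 353}} = \frac{1}{\sqrt{\frac{1514042}{149819} + 62128}} = \frac{1}{\sqrt{\frac{9309468874}{149819}}} = \frac{1}{\frac{1}{149819} \sqrt{1394735317233806}} = \frac{\sqrt{1394735317233806}}{9309468874}$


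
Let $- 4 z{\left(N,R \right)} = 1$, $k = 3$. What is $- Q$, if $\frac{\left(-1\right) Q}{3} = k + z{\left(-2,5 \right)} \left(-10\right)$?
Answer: $\frac{33}{2} \approx 16.5$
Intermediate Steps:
$z{\left(N,R \right)} = - \frac{1}{4}$ ($z{\left(N,R \right)} = \left(- \frac{1}{4}\right) 1 = - \frac{1}{4}$)
$Q = - \frac{33}{2}$ ($Q = - 3 \left(3 - - \frac{5}{2}\right) = - 3 \left(3 + \frac{5}{2}\right) = \left(-3\right) \frac{11}{2} = - \frac{33}{2} \approx -16.5$)
$- Q = \left(-1\right) \left(- \frac{33}{2}\right) = \frac{33}{2}$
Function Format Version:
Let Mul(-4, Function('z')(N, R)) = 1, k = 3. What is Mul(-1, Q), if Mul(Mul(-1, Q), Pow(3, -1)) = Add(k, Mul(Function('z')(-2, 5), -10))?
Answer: Rational(33, 2) ≈ 16.500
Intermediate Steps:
Function('z')(N, R) = Rational(-1, 4) (Function('z')(N, R) = Mul(Rational(-1, 4), 1) = Rational(-1, 4))
Q = Rational(-33, 2) (Q = Mul(-3, Add(3, Mul(Rational(-1, 4), -10))) = Mul(-3, Add(3, Rational(5, 2))) = Mul(-3, Rational(11, 2)) = Rational(-33, 2) ≈ -16.500)
Mul(-1, Q) = Mul(-1, Rational(-33, 2)) = Rational(33, 2)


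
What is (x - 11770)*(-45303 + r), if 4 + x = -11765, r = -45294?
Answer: 2132562783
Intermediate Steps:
x = -11769 (x = -4 - 11765 = -11769)
(x - 11770)*(-45303 + r) = (-11769 - 11770)*(-45303 - 45294) = -23539*(-90597) = 2132562783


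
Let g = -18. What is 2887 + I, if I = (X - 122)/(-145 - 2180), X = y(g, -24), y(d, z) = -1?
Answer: 2237466/775 ≈ 2887.1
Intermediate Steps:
X = -1
I = 41/775 (I = (-1 - 122)/(-145 - 2180) = -123/(-2325) = -123*(-1/2325) = 41/775 ≈ 0.052903)
2887 + I = 2887 + 41/775 = 2237466/775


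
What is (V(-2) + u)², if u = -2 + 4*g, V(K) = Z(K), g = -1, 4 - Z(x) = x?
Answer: 0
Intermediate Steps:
Z(x) = 4 - x
V(K) = 4 - K
u = -6 (u = -2 + 4*(-1) = -2 - 4 = -6)
(V(-2) + u)² = ((4 - 1*(-2)) - 6)² = ((4 + 2) - 6)² = (6 - 6)² = 0² = 0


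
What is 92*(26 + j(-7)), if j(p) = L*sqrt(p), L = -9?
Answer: 2392 - 828*I*sqrt(7) ≈ 2392.0 - 2190.7*I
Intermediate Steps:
j(p) = -9*sqrt(p)
92*(26 + j(-7)) = 92*(26 - 9*I*sqrt(7)) = 2392 - 828*I*sqrt(7)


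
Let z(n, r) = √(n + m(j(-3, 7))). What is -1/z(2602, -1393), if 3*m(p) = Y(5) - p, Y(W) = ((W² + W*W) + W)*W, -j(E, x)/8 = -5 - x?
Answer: -√23955/7985 ≈ -0.019383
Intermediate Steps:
j(E, x) = 40 + 8*x (j(E, x) = -8*(-5 - x) = 40 + 8*x)
Y(W) = W*(W + 2*W²) (Y(W) = ((W² + W²) + W)*W = (2*W² + W)*W = (W + 2*W²)*W = W*(W + 2*W²))
m(p) = 275/3 - p/3 (m(p) = (5²*(1 + 2*5) - p)/3 = (25*(1 + 10) - p)/3 = (25*11 - p)/3 = (275 - p)/3 = 275/3 - p/3)
z(n, r) = √(179/3 + n) (z(n, r) = √(n + (275/3 - (40 + 8*7)/3)) = √(n + (275/3 - (40 + 56)/3)) = √(n + (275/3 - ⅓*96)) = √(n + (275/3 - 32)) = √(n + 179/3) = √(179/3 + n))
-1/z(2602, -1393) = -1/(√(537 + 9*2602)/3) = -1/(√(537 + 23418)/3) = -1/(√23955/3) = -√23955/7985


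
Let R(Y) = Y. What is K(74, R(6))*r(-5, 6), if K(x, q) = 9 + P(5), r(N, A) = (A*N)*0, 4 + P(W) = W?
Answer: 0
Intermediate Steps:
P(W) = -4 + W
r(N, A) = 0
K(x, q) = 10 (K(x, q) = 9 + (-4 + 5) = 9 + 1 = 10)
K(74, R(6))*r(-5, 6) = 10*0 = 0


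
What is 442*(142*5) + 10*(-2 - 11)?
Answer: 313690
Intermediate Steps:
442*(142*5) + 10*(-2 - 11) = 442*710 + 10*(-13) = 313820 - 130 = 313690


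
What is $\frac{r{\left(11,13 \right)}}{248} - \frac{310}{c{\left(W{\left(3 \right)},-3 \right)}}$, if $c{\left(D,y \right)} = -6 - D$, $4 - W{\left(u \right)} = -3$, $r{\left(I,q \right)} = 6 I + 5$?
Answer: $\frac{77803}{3224} \approx 24.132$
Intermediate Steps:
$r{\left(I,q \right)} = 5 + 6 I$
$W{\left(u \right)} = 7$ ($W{\left(u \right)} = 4 - -3 = 4 + 3 = 7$)
$\frac{r{\left(11,13 \right)}}{248} - \frac{310}{c{\left(W{\left(3 \right)},-3 \right)}} = \frac{5 + 6 \cdot 11}{248} - \frac{310}{-6 - 7} = \left(5 + 66\right) \frac{1}{248} - \frac{310}{-6 - 7} = 71 \cdot \frac{1}{248} - \frac{310}{-13} = \frac{71}{248} - - \frac{310}{13} = \frac{71}{248} + \frac{310}{13} = \frac{77803}{3224}$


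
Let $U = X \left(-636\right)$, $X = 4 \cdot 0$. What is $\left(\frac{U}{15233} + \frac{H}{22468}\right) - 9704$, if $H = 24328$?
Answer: $- \frac{54501286}{5617} \approx -9702.9$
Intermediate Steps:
$X = 0$
$U = 0$ ($U = 0 \left(-636\right) = 0$)
$\left(\frac{U}{15233} + \frac{H}{22468}\right) - 9704 = \left(\frac{0}{15233} + \frac{24328}{22468}\right) - 9704 = \left(0 \cdot \frac{1}{15233} + 24328 \cdot \frac{1}{22468}\right) - 9704 = \left(0 + \frac{6082}{5617}\right) - 9704 = \frac{6082}{5617} - 9704 = - \frac{54501286}{5617}$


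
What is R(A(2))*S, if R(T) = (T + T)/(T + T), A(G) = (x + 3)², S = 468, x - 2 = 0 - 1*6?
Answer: 468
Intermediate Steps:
x = -4 (x = 2 + (0 - 1*6) = 2 + (0 - 6) = 2 - 6 = -4)
A(G) = 1 (A(G) = (-4 + 3)² = (-1)² = 1)
R(T) = 1 (R(T) = (2*T)/((2*T)) = (2*T)*(1/(2*T)) = 1)
R(A(2))*S = 1*468 = 468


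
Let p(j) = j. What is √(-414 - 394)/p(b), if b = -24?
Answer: -I*√202/12 ≈ -1.1844*I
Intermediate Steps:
√(-414 - 394)/p(b) = √(-414 - 394)/(-24) = √(-808)*(-1/24) = (2*I*√202)*(-1/24) = -I*√202/12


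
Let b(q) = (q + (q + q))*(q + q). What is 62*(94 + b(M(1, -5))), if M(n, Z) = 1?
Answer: 6200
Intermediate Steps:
b(q) = 6*q**2 (b(q) = (q + 2*q)*(2*q) = (3*q)*(2*q) = 6*q**2)
62*(94 + b(M(1, -5))) = 62*(94 + 6*1**2) = 62*(94 + 6*1) = 62*(94 + 6) = 62*100 = 6200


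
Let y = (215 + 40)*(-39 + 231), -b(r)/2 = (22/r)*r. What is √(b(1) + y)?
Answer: 2*√12229 ≈ 221.17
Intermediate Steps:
b(r) = -44 (b(r) = -2*22/r*r = -2*22 = -44)
y = 48960 (y = 255*192 = 48960)
√(b(1) + y) = √(-44 + 48960) = √48916 = 2*√12229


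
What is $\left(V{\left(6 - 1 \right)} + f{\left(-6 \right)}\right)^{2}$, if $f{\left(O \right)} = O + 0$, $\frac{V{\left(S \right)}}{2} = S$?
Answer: $16$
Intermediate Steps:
$V{\left(S \right)} = 2 S$
$f{\left(O \right)} = O$
$\left(V{\left(6 - 1 \right)} + f{\left(-6 \right)}\right)^{2} = \left(2 \left(6 - 1\right) - 6\right)^{2} = \left(2 \cdot 5 - 6\right)^{2} = \left(10 - 6\right)^{2} = 4^{2} = 16$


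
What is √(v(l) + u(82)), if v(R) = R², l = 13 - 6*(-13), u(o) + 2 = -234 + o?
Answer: 3*√903 ≈ 90.150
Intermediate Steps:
u(o) = -236 + o (u(o) = -2 + (-234 + o) = -236 + o)
l = 91 (l = 13 + 78 = 91)
√(v(l) + u(82)) = √(91² + (-236 + 82)) = √(8281 - 154) = √8127 = 3*√903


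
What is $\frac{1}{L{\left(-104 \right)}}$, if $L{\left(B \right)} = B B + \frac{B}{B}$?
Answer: $\frac{1}{10817} \approx 9.2447 \cdot 10^{-5}$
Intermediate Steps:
$L{\left(B \right)} = 1 + B^{2}$ ($L{\left(B \right)} = B^{2} + 1 = 1 + B^{2}$)
$\frac{1}{L{\left(-104 \right)}} = \frac{1}{1 + \left(-104\right)^{2}} = \frac{1}{1 + 10816} = \frac{1}{10817}$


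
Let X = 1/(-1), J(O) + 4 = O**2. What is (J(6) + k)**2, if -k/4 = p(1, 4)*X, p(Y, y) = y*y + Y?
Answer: 10000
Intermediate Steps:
J(O) = -4 + O**2
p(Y, y) = Y + y**2 (p(Y, y) = y**2 + Y = Y + y**2)
X = -1 (X = 1*(-1) = -1)
k = 68 (k = -4*(1 + 4**2)*(-1) = -4*(1 + 16)*(-1) = -68*(-1) = -4*(-17) = 68)
(J(6) + k)**2 = ((-4 + 6**2) + 68)**2 = ((-4 + 36) + 68)**2 = (32 + 68)**2 = 100**2 = 10000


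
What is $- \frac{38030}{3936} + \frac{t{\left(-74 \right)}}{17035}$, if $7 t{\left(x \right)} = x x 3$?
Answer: $- \frac{2235113371}{234674160} \approx -9.5243$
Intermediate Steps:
$t{\left(x \right)} = \frac{3 x^{2}}{7}$ ($t{\left(x \right)} = \frac{x x 3}{7} = \frac{x^{2} \cdot 3}{7} = \frac{3 x^{2}}{7}$)
$- \frac{38030}{3936} + \frac{t{\left(-74 \right)}}{17035} = - \frac{38030}{3936} + \frac{\frac{3}{7} \left(-74\right)^{2}}{17035} = \left(-38030\right) \frac{1}{3936} + \frac{3}{7} \cdot 5476 \cdot \frac{1}{17035} = - \frac{19015}{1968} + \frac{16428}{7} \cdot \frac{1}{17035} = - \frac{19015}{1968} + \frac{16428}{119245} = - \frac{2235113371}{234674160}$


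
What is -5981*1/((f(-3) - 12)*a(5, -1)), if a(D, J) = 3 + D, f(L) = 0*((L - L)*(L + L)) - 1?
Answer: 5981/104 ≈ 57.510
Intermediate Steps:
f(L) = -1 (f(L) = 0*(0*(2*L)) - 1 = 0*0 - 1 = 0 - 1 = -1)
-5981*1/((f(-3) - 12)*a(5, -1)) = -5981*1/((-1 - 12)*(3 + 5)) = -5981/(8*(-13)) = -5981/(-104) = -5981*(-1/104) = 5981/104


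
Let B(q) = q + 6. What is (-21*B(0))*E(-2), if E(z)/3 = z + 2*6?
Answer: -3780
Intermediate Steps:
B(q) = 6 + q
E(z) = 36 + 3*z (E(z) = 3*(z + 2*6) = 3*(z + 12) = 3*(12 + z) = 36 + 3*z)
(-21*B(0))*E(-2) = (-21*(6 + 0))*(36 + 3*(-2)) = (-21*6)*(36 - 6) = -126*30 = -3780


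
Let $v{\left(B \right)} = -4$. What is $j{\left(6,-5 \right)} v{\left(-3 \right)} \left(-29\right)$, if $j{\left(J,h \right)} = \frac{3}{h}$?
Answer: $- \frac{348}{5} \approx -69.6$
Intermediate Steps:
$j{\left(6,-5 \right)} v{\left(-3 \right)} \left(-29\right) = \frac{3}{-5} \left(-4\right) \left(-29\right) = 3 \left(- \frac{1}{5}\right) \left(-4\right) \left(-29\right) = \left(- \frac{3}{5}\right) \left(-4\right) \left(-29\right) = \frac{12}{5} \left(-29\right) = - \frac{348}{5}$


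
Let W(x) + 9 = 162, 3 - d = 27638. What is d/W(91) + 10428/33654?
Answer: -1958719/10863 ≈ -180.31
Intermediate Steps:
d = -27635 (d = 3 - 1*27638 = 3 - 27638 = -27635)
W(x) = 153 (W(x) = -9 + 162 = 153)
d/W(91) + 10428/33654 = -27635/153 + 10428/33654 = -27635*1/153 + 10428*(1/33654) = -27635/153 + 22/71 = -1958719/10863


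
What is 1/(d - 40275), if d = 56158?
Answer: 1/15883 ≈ 6.2960e-5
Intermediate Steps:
1/(d - 40275) = 1/(56158 - 40275) = 1/15883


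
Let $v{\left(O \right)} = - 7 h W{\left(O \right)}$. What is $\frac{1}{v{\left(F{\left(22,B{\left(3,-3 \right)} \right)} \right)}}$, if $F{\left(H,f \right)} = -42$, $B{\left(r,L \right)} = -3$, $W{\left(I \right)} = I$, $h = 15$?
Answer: $\frac{1}{4410} \approx 0.00022676$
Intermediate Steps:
$v{\left(O \right)} = - 105 O$ ($v{\left(O \right)} = \left(-7\right) 15 O = - 105 O$)
$\frac{1}{v{\left(F{\left(22,B{\left(3,-3 \right)} \right)} \right)}} = \frac{1}{\left(-105\right) \left(-42\right)} = \frac{1}{4410}$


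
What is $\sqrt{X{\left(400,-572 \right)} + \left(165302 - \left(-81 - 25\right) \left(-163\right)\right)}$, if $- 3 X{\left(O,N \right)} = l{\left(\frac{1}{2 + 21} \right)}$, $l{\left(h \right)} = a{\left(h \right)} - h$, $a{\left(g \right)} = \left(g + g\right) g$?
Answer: $\frac{\sqrt{78304703}}{23} \approx 384.74$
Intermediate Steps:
$a{\left(g \right)} = 2 g^{2}$ ($a{\left(g \right)} = 2 g g = 2 g^{2}$)
$l{\left(h \right)} = - h + 2 h^{2}$ ($l{\left(h \right)} = 2 h^{2} - h = - h + 2 h^{2}$)
$X{\left(O,N \right)} = \frac{7}{529}$ ($X{\left(O,N \right)} = - \frac{\frac{1}{2 + 21} \left(-1 + \frac{2}{2 + 21}\right)}{3} = - \frac{\frac{1}{23} \left(-1 + \frac{2}{23}\right)}{3} = - \frac{\frac{1}{23} \left(- \frac{21}{23}\right)}{3} = \left(- \frac{1}{3}\right) \left(- \frac{21}{529}\right) = \frac{7}{529}$)
$\sqrt{X{\left(400,-572 \right)} + \left(165302 - \left(-81 - 25\right) \left(-163\right)\right)} = \sqrt{\frac{7}{529} + \left(165302 - \left(-81 - 25\right) \left(-163\right)\right)} = \sqrt{\frac{7}{529} + \left(165302 - \left(-106\right) \left(-163\right)\right)} = \sqrt{\frac{7}{529} + \left(165302 - 17278\right)} = \sqrt{\frac{7}{529} + 148024} = \sqrt{\frac{78304703}{529}} = \frac{\sqrt{78304703}}{23}$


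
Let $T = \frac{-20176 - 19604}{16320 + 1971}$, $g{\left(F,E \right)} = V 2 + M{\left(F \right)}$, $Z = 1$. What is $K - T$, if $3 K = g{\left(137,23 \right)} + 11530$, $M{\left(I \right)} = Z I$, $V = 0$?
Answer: $\frac{1824961}{469} \approx 3891.2$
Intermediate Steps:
$M{\left(I \right)} = I$ ($M{\left(I \right)} = 1 I = I$)
$g{\left(F,E \right)} = F$ ($g{\left(F,E \right)} = 0 \cdot 2 + F = 0 + F = F$)
$T = - \frac{1020}{469}$ ($T = - \frac{39780}{18291} = \left(-39780\right) \frac{1}{18291} = - \frac{1020}{469} \approx -2.1748$)
$K = 3889$ ($K = \frac{137 + 11530}{3} = \frac{1}{3} \cdot 11667 = 3889$)
$K - T = 3889 - - \frac{1020}{469} = 3889 + \frac{1020}{469} = \frac{1824961}{469}$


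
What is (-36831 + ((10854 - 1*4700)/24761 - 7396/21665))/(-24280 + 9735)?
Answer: 19757931656961/7802622560425 ≈ 2.5322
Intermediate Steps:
(-36831 + ((10854 - 1*4700)/24761 - 7396/21665))/(-24280 + 9735) = (-36831 + ((10854 - 4700)*(1/24761) - 7396*1/21665))/(-14545) = (-36831 + (6154*(1/24761) - 7396/21665))*(-1/14545) = (-36831 + (6154/24761 - 7396/21665))*(-1/14545) = (-36831 - 49805946/536447065)*(-1/14545) = -19757931656961/536447065*(-1/14545) = 19757931656961/7802622560425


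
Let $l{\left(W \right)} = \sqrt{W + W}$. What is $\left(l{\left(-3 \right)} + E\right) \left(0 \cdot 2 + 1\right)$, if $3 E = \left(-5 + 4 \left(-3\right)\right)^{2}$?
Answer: $\frac{289}{3} + i \sqrt{6} \approx 96.333 + 2.4495 i$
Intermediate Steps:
$l{\left(W \right)} = \sqrt{2} \sqrt{W}$ ($l{\left(W \right)} = \sqrt{2 W} = \sqrt{2} \sqrt{W}$)
$E = \frac{289}{3}$ ($E = \frac{\left(-5 + 4 \left(-3\right)\right)^{2}}{3} = \frac{\left(-5 - 12\right)^{2}}{3} = \frac{\left(-17\right)^{2}}{3} = \frac{1}{3} \cdot 289 = \frac{289}{3} \approx 96.333$)
$\left(l{\left(-3 \right)} + E\right) \left(0 \cdot 2 + 1\right) = \left(\sqrt{2} \sqrt{-3} + \frac{289}{3}\right) \left(0 \cdot 2 + 1\right) = \left(\sqrt{2} i \sqrt{3} + \frac{289}{3}\right) \left(0 + 1\right) = \left(i \sqrt{6} + \frac{289}{3}\right) 1 = \left(\frac{289}{3} + i \sqrt{6}\right) 1 = \frac{289}{3} + i \sqrt{6}$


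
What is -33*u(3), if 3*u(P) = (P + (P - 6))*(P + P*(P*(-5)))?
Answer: 0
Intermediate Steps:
u(P) = (-6 + 2*P)*(P - 5*P²)/3 (u(P) = ((P + (P - 6))*(P + P*(P*(-5))))/3 = ((P + (-6 + P))*(P + P*(-5*P)))/3 = ((-6 + 2*P)*(P - 5*P²))/3 = (-6 + 2*P)*(P - 5*P²)/3)
-33*u(3) = -22*3*(-3 - 5*3² + 16*3) = -22*3*(-3 - 5*9 + 48) = -22*3*(-3 - 45 + 48) = -22*3*0 = -33*0 = 0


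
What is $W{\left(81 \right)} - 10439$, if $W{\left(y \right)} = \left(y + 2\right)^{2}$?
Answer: $-3550$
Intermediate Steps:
$W{\left(y \right)} = \left(2 + y\right)^{2}$
$W{\left(81 \right)} - 10439 = \left(2 + 81\right)^{2} - 10439 = 83^{2} - 10439 = 6889 - 10439 = -3550$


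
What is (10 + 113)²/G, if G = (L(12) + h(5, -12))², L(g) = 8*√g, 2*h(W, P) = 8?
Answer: 741321/35344 - 15129*√3/4418 ≈ 15.043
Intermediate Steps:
h(W, P) = 4 (h(W, P) = (½)*8 = 4)
G = (4 + 16*√3)² (G = (8*√12 + 4)² = (8*(2*√3) + 4)² = (16*√3 + 4)² = (4 + 16*√3)² ≈ 1005.7)
(10 + 113)²/G = (10 + 113)²/(784 + 128*√3) = 123²/(784 + 128*√3) = 15129/(784 + 128*√3)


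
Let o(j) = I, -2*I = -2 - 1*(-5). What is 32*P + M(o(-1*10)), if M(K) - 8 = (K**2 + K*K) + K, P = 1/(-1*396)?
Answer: 1081/99 ≈ 10.919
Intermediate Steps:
I = -3/2 (I = -(-2 - 1*(-5))/2 = -(-2 + 5)/2 = -1/2*3 = -3/2 ≈ -1.5000)
P = -1/396 (P = 1/(-396) = -1/396 ≈ -0.0025253)
o(j) = -3/2
M(K) = 8 + K + 2*K**2 (M(K) = 8 + ((K**2 + K*K) + K) = 8 + ((K**2 + K**2) + K) = 8 + (2*K**2 + K) = 8 + (K + 2*K**2) = 8 + K + 2*K**2)
32*P + M(o(-1*10)) = 32*(-1/396) + (8 - 3/2 + 2*(-3/2)**2) = -8/99 + (8 - 3/2 + 2*(9/4)) = -8/99 + (8 - 3/2 + 9/2) = -8/99 + 11 = 1081/99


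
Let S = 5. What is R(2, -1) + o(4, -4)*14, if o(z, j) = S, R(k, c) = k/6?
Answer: 211/3 ≈ 70.333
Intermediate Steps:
R(k, c) = k/6 (R(k, c) = k*(⅙) = k/6)
o(z, j) = 5
R(2, -1) + o(4, -4)*14 = (⅙)*2 + 5*14 = ⅓ + 70 = 211/3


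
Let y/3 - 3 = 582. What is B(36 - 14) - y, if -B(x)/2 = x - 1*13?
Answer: -1773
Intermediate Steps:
B(x) = 26 - 2*x (B(x) = -2*(x - 1*13) = -2*(x - 13) = -2*(-13 + x) = 26 - 2*x)
y = 1755 (y = 9 + 3*582 = 9 + 1746 = 1755)
B(36 - 14) - y = (26 - 2*(36 - 14)) - 1*1755 = (26 - 2*22) - 1755 = (26 - 44) - 1755 = -18 - 1755 = -1773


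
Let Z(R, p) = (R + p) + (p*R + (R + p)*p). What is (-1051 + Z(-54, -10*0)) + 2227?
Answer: 1122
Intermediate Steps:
Z(R, p) = R + p + R*p + p*(R + p) (Z(R, p) = (R + p) + (R*p + p*(R + p)) = R + p + R*p + p*(R + p))
(-1051 + Z(-54, -10*0)) + 2227 = (-1051 + (-54 - 10*0 + (-10*0)**2 + 2*(-54)*(-10*0))) + 2227 = (-1051 + (-54 + 0 + 0**2 + 2*(-54)*0)) + 2227 = (-1051 + (-54 + 0 + 0 + 0)) + 2227 = (-1051 - 54) + 2227 = -1105 + 2227 = 1122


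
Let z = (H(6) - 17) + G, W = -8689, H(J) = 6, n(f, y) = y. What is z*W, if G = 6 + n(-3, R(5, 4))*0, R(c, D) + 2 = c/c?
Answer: 43445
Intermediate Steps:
R(c, D) = -1 (R(c, D) = -2 + c/c = -2 + 1 = -1)
G = 6 (G = 6 - 1*0 = 6 + 0 = 6)
z = -5 (z = (6 - 17) + 6 = -11 + 6 = -5)
z*W = -5*(-8689) = 43445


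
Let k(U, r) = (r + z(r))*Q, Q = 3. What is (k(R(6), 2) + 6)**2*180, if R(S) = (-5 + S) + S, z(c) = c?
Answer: 58320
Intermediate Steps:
R(S) = -5 + 2*S
k(U, r) = 6*r (k(U, r) = (r + r)*3 = (2*r)*3 = 6*r)
(k(R(6), 2) + 6)**2*180 = (6*2 + 6)**2*180 = (12 + 6)**2*180 = 18**2*180 = 324*180 = 58320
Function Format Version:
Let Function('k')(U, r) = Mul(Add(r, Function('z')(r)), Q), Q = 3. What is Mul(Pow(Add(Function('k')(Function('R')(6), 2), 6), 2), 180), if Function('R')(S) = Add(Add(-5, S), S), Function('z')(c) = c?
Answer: 58320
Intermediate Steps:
Function('R')(S) = Add(-5, Mul(2, S))
Function('k')(U, r) = Mul(6, r) (Function('k')(U, r) = Mul(Add(r, r), 3) = Mul(Mul(2, r), 3) = Mul(6, r))
Mul(Pow(Add(Function('k')(Function('R')(6), 2), 6), 2), 180) = Mul(Pow(Add(Mul(6, 2), 6), 2), 180) = Mul(Pow(Add(12, 6), 2), 180) = Mul(Pow(18, 2), 180) = Mul(324, 180) = 58320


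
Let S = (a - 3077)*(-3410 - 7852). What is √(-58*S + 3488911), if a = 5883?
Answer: √1836356887 ≈ 42853.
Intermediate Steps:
S = -31601172 (S = (5883 - 3077)*(-3410 - 7852) = 2806*(-11262) = -31601172)
√(-58*S + 3488911) = √(-58*(-31601172) + 3488911) = √(1832867976 + 3488911) = √1836356887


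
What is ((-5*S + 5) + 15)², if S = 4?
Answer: 0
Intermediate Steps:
((-5*S + 5) + 15)² = ((-5*4 + 5) + 15)² = ((-20 + 5) + 15)² = (-15 + 15)² = 0² = 0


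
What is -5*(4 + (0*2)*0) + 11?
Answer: -9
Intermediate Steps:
-5*(4 + (0*2)*0) + 11 = -5*(4 + 0*0) + 11 = -5*(4 + 0) + 11 = -5*4 + 11 = -20 + 11 = -9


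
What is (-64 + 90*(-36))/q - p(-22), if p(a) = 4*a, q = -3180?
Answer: 70786/795 ≈ 89.039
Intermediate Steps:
(-64 + 90*(-36))/q - p(-22) = (-64 + 90*(-36))/(-3180) - 4*(-22) = (-64 - 3240)*(-1/3180) - 1*(-88) = -3304*(-1/3180) + 88 = 826/795 + 88 = 70786/795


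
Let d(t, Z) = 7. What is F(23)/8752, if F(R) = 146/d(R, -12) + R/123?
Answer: 18119/7535472 ≈ 0.0024045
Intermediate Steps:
F(R) = 146/7 + R/123
F(23)/8752 = (146/7 + (1/123)*23)/8752 = (146/7 + 23/123)*(1/8752) = (18119/861)*(1/8752) = 18119/7535472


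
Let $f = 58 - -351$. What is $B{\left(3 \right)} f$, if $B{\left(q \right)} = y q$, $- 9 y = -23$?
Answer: $\frac{9407}{3} \approx 3135.7$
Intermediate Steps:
$y = \frac{23}{9}$ ($y = \left(- \frac{1}{9}\right) \left(-23\right) = \frac{23}{9} \approx 2.5556$)
$f = 409$ ($f = 58 + 351 = 409$)
$B{\left(q \right)} = \frac{23 q}{9}$
$B{\left(3 \right)} f = \frac{23}{9} \cdot 3 \cdot 409 = \frac{23}{3} \cdot 409 = \frac{9407}{3}$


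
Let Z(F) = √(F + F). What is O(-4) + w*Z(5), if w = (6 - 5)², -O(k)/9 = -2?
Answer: 18 + √10 ≈ 21.162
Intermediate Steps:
O(k) = 18 (O(k) = -9*(-2) = 18)
Z(F) = √2*√F (Z(F) = √(2*F) = √2*√F)
w = 1 (w = 1² = 1)
O(-4) + w*Z(5) = 18 + 1*(√2*√5) = 18 + 1*√10 = 18 + √10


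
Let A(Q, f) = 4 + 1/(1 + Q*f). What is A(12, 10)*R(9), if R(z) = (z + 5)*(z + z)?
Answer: 122220/121 ≈ 1010.1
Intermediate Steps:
R(z) = 2*z*(5 + z) (R(z) = (5 + z)*(2*z) = 2*z*(5 + z))
A(12, 10)*R(9) = ((5 + 4*12*10)/(1 + 12*10))*(2*9*(5 + 9)) = ((5 + 480)/(1 + 120))*(2*9*14) = (485/121)*252 = 122220/121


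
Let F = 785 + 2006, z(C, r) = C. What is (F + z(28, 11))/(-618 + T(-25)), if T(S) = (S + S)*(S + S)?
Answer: 2819/1882 ≈ 1.4979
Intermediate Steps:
T(S) = 4*S² (T(S) = (2*S)*(2*S) = 4*S²)
F = 2791
(F + z(28, 11))/(-618 + T(-25)) = (2791 + 28)/(-618 + 4*(-25)²) = 2819/(-618 + 4*625) = 2819/(-618 + 2500) = 2819/1882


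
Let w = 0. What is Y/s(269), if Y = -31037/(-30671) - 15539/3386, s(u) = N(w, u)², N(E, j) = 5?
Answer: -371505387/2596300150 ≈ -0.14309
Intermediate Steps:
s(u) = 25 (s(u) = 5² = 25)
Y = -371505387/103852006 (Y = -31037*(-1/30671) - 15539*1/3386 = 31037/30671 - 15539/3386 = -371505387/103852006 ≈ -3.5773)
Y/s(269) = -371505387/103852006/25 = -371505387/103852006*1/25 = -371505387/2596300150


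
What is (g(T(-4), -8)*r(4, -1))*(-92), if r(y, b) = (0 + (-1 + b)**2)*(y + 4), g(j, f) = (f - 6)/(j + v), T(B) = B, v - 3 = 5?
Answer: 10304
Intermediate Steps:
v = 8 (v = 3 + 5 = 8)
g(j, f) = (-6 + f)/(8 + j) (g(j, f) = (f - 6)/(j + 8) = (-6 + f)/(8 + j))
r(y, b) = (-1 + b)**2*(4 + y)
(g(T(-4), -8)*r(4, -1))*(-92) = (((-6 - 8)/(8 - 4))*((-1 - 1)**2*(4 + 4)))*(-92) = ((-14/4)*((-2)**2*8))*(-92) = (((1/4)*(-14))*(4*8))*(-92) = -7/2*32*(-92) = -112*(-92) = 10304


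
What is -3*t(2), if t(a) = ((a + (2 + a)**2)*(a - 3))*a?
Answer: 108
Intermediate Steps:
t(a) = a*(-3 + a)*(a + (2 + a)**2) (t(a) = ((a + (2 + a)**2)*(-3 + a))*a = ((-3 + a)*(a + (2 + a)**2))*a = a*(-3 + a)*(a + (2 + a)**2))
-3*t(2) = -6*(-12 + 2**3 - 11*2 + 2*2**2) = -6*(-12 + 8 - 22 + 2*4) = -6*(-12 + 8 - 22 + 8) = -6*(-18) = -3*(-36) = 108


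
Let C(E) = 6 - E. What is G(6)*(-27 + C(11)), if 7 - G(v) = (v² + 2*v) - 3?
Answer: 1216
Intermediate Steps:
G(v) = 10 - v² - 2*v (G(v) = 7 - ((v² + 2*v) - 3) = 7 - (-3 + v² + 2*v) = 7 + (3 - v² - 2*v) = 10 - v² - 2*v)
G(6)*(-27 + C(11)) = (10 - 1*6² - 2*6)*(-27 + (6 - 1*11)) = (10 - 1*36 - 12)*(-27 + (6 - 11)) = (10 - 36 - 12)*(-27 - 5) = -38*(-32) = 1216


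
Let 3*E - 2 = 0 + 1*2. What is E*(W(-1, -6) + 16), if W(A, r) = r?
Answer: 40/3 ≈ 13.333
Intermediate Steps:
E = 4/3 (E = ⅔ + (0 + 1*2)/3 = ⅔ + (0 + 2)/3 = ⅔ + (⅓)*2 = ⅔ + ⅔ = 4/3 ≈ 1.3333)
E*(W(-1, -6) + 16) = 4*(-6 + 16)/3 = (4/3)*10 = 40/3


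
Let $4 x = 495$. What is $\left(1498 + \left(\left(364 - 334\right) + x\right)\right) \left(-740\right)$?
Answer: $-1222295$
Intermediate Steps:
$x = \frac{495}{4}$ ($x = \frac{1}{4} \cdot 495 = \frac{495}{4} \approx 123.75$)
$\left(1498 + \left(\left(364 - 334\right) + x\right)\right) \left(-740\right) = \left(1498 + \left(\left(364 - 334\right) + \frac{495}{4}\right)\right) \left(-740\right) = \left(1498 + \left(30 + \frac{495}{4}\right)\right) \left(-740\right) = \left(1498 + \frac{615}{4}\right) \left(-740\right) = \frac{6607}{4} \left(-740\right) = -1222295$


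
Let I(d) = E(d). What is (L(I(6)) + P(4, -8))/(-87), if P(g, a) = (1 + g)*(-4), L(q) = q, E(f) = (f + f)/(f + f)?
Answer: 19/87 ≈ 0.21839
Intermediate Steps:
E(f) = 1 (E(f) = (2*f)/((2*f)) = (2*f)*(1/(2*f)) = 1)
I(d) = 1
P(g, a) = -4 - 4*g
(L(I(6)) + P(4, -8))/(-87) = (1 + (-4 - 4*4))/(-87) = (1 + (-4 - 16))*(-1/87) = (1 - 20)*(-1/87) = -19*(-1/87) = 19/87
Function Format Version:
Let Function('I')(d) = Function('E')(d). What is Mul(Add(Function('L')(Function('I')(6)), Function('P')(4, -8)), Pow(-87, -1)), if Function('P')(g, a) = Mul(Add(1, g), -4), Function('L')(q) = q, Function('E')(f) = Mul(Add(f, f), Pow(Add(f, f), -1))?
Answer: Rational(19, 87) ≈ 0.21839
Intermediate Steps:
Function('E')(f) = 1 (Function('E')(f) = Mul(Mul(2, f), Pow(Mul(2, f), -1)) = Mul(Mul(2, f), Mul(Rational(1, 2), Pow(f, -1))) = 1)
Function('I')(d) = 1
Function('P')(g, a) = Add(-4, Mul(-4, g))
Mul(Add(Function('L')(Function('I')(6)), Function('P')(4, -8)), Pow(-87, -1)) = Mul(Add(1, Add(-4, Mul(-4, 4))), Pow(-87, -1)) = Mul(Add(1, Add(-4, -16)), Rational(-1, 87)) = Mul(Add(1, -20), Rational(-1, 87)) = Mul(-19, Rational(-1, 87)) = Rational(19, 87)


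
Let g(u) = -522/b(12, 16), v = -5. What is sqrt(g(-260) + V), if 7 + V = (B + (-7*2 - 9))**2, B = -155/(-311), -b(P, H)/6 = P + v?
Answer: 3*sqrt(269483998)/2177 ≈ 22.622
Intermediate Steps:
b(P, H) = 30 - 6*P (b(P, H) = -6*(P - 5) = -6*(-5 + P) = 30 - 6*P)
B = 155/311 (B = -155*(-1/311) = 155/311 ≈ 0.49839)
g(u) = 87/7 (g(u) = -522/(30 - 6*12) = -522/(30 - 72) = -522/(-42) = -522*(-1/42) = 87/7)
V = 48294957/96721 (V = -7 + (155/311 + (-7*2 - 9))**2 = -7 + (155/311 + (-14 - 9))**2 = -7 + (155/311 - 23)**2 = -7 + (-6998/311)**2 = -7 + 48972004/96721 = 48294957/96721 ≈ 499.32)
sqrt(g(-260) + V) = sqrt(87/7 + 48294957/96721) = sqrt(346479426/677047) = 3*sqrt(269483998)/2177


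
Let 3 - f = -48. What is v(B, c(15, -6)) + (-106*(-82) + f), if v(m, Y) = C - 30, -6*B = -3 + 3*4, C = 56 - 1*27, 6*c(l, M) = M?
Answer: 8742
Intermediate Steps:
f = 51 (f = 3 - 1*(-48) = 3 + 48 = 51)
c(l, M) = M/6
C = 29 (C = 56 - 27 = 29)
B = -3/2 (B = -(-3 + 3*4)/6 = -(-3 + 12)/6 = -⅙*9 = -3/2 ≈ -1.5000)
v(m, Y) = -1 (v(m, Y) = 29 - 30 = -1)
v(B, c(15, -6)) + (-106*(-82) + f) = -1 + (-106*(-82) + 51) = -1 + (8692 + 51) = -1 + 8743 = 8742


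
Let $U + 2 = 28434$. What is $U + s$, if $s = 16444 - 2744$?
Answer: $42132$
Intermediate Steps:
$U = 28432$ ($U = -2 + 28434 = 28432$)
$s = 13700$
$U + s = 28432 + 13700 = 42132$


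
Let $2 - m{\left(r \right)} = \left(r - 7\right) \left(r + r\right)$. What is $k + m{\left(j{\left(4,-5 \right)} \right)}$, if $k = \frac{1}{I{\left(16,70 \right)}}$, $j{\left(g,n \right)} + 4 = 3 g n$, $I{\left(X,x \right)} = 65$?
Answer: $- \frac{590589}{65} \approx -9086.0$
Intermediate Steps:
$j{\left(g,n \right)} = -4 + 3 g n$
$m{\left(r \right)} = 2 - 2 r \left(-7 + r\right)$ ($m{\left(r \right)} = 2 - \left(r - 7\right) \left(r + r\right) = 2 - \left(-7 + r\right) 2 r = 2 - 2 r \left(-7 + r\right)$)
$k = \frac{1}{65} \approx 0.015385$
$k + m{\left(j{\left(4,-5 \right)} \right)} = \frac{1}{65} + \left(2 - 2 \left(-4 + 3 \cdot 4 \left(-5\right)\right)^{2} + 14 \left(-4 + 3 \cdot 4 \left(-5\right)\right)\right) = \frac{1}{65} + \left(2 - 2 \left(-4 - 60\right)^{2} + 14 \left(-4 - 60\right)\right) = \frac{1}{65} + \left(2 - 2 \left(-64\right)^{2} + 14 \left(-64\right)\right) = \frac{1}{65} - 9086 = - \frac{590589}{65}$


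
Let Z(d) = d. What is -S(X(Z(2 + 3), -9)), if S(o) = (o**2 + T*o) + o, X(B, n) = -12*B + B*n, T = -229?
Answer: -34965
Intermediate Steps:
S(o) = o**2 - 228*o (S(o) = (o**2 - 229*o) + o = o**2 - 228*o)
-S(X(Z(2 + 3), -9)) = -(2 + 3)*(-12 - 9)*(-228 + (2 + 3)*(-12 - 9)) = -5*(-21)*(-228 + 5*(-21)) = -(-105)*(-228 - 105) = -(-105)*(-333) = -1*34965 = -34965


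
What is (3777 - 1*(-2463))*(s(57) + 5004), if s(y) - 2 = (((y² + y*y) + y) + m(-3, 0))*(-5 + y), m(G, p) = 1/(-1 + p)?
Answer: 2157879360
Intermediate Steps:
s(y) = 2 + (-5 + y)*(-1 + y + 2*y²) (s(y) = 2 + (((y² + y*y) + y) + 1/(-1 + 0))*(-5 + y) = 2 + (((y² + y²) + y) + 1/(-1))*(-5 + y) = 2 + ((2*y² + y) - 1)*(-5 + y) = 2 + ((y + 2*y²) - 1)*(-5 + y) = 2 + (-1 + y + 2*y²)*(-5 + y) = 2 + (-5 + y)*(-1 + y + 2*y²))
(3777 - 1*(-2463))*(s(57) + 5004) = (3777 - 1*(-2463))*((7 - 9*57² - 6*57 + 2*57³) + 5004) = (3777 + 2463)*((7 - 9*3249 - 342 + 2*185193) + 5004) = 6240*((7 - 29241 - 342 + 370386) + 5004) = 6240*(340810 + 5004) = 6240*345814 = 2157879360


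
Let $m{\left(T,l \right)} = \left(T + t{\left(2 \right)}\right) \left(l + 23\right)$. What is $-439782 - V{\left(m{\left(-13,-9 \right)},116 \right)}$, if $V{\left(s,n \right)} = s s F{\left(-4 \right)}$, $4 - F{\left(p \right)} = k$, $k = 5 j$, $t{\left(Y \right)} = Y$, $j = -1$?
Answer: $-653226$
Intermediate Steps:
$k = -5$ ($k = 5 \left(-1\right) = -5$)
$F{\left(p \right)} = 9$ ($F{\left(p \right)} = 4 - -5 = 4 + 5 = 9$)
$m{\left(T,l \right)} = \left(2 + T\right) \left(23 + l\right)$ ($m{\left(T,l \right)} = \left(T + 2\right) \left(l + 23\right) = \left(2 + T\right) \left(23 + l\right)$)
$V{\left(s,n \right)} = 9 s^{2}$ ($V{\left(s,n \right)} = s s 9 = s^{2} \cdot 9 = 9 s^{2}$)
$-439782 - V{\left(m{\left(-13,-9 \right)},116 \right)} = -439782 - 9 \left(46 + 2 \left(-9\right) + 23 \left(-13\right) - -117\right)^{2} = -439782 - 9 \left(46 - 18 - 299 + 117\right)^{2} = -439782 - 9 \left(-154\right)^{2} = -439782 - 9 \cdot 23716 = -439782 - 213444 = -653226$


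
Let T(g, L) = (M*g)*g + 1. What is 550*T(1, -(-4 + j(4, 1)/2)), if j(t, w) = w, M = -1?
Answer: 0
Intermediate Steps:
T(g, L) = 1 - g² (T(g, L) = (-g)*g + 1 = -g² + 1 = 1 - g²)
550*T(1, -(-4 + j(4, 1)/2)) = 550*(1 - 1*1²) = 550*(1 - 1*1) = 550*(1 - 1) = 550*0 = 0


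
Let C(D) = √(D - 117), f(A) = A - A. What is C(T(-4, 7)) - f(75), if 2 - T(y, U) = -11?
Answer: 2*I*√26 ≈ 10.198*I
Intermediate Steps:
T(y, U) = 13 (T(y, U) = 2 - 1*(-11) = 2 + 11 = 13)
f(A) = 0
C(D) = √(-117 + D)
C(T(-4, 7)) - f(75) = √(-117 + 13) - 1*0 = √(-104) + 0 = 2*I*√26 + 0 = 2*I*√26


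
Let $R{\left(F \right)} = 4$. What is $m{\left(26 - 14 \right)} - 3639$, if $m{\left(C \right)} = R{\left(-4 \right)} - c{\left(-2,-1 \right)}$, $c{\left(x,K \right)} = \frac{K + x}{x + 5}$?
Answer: $-3634$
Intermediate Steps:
$c{\left(x,K \right)} = \frac{K + x}{5 + x}$
$m{\left(C \right)} = 5$ ($m{\left(C \right)} = 4 - \frac{-1 - 2}{5 - 2} = 4 - \frac{1}{3} \left(-3\right) = 4 - -1 = 4 + 1 = 5$)
$m{\left(26 - 14 \right)} - 3639 = 5 - 3639 = -3634$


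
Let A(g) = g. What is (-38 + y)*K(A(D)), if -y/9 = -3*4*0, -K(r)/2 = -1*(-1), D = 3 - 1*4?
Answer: 76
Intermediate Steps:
D = -1 (D = 3 - 4 = -1)
K(r) = -2 (K(r) = -(-2)*(-1) = -2*1 = -2)
y = 0 (y = -9*(-3*4)*0 = -(-108)*0 = -9*0 = 0)
(-38 + y)*K(A(D)) = (-38 + 0)*(-2) = -38*(-2) = 76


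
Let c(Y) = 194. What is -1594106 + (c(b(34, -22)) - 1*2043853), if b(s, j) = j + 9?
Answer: -3637765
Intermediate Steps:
b(s, j) = 9 + j
-1594106 + (c(b(34, -22)) - 1*2043853) = -1594106 + (194 - 1*2043853) = -1594106 + (194 - 2043853) = -1594106 - 2043659 = -3637765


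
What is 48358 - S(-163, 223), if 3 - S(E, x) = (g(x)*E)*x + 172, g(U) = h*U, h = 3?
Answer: -24268954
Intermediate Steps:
g(U) = 3*U
S(E, x) = -169 - 3*E*x² (S(E, x) = 3 - (((3*x)*E)*x + 172) = 3 - ((3*E*x)*x + 172) = 3 - (3*E*x² + 172) = 3 - (172 + 3*E*x²) = 3 + (-172 - 3*E*x²) = -169 - 3*E*x²)
48358 - S(-163, 223) = 48358 - (-169 - 3*(-163)*223²) = 48358 - (-169 - 3*(-163)*49729) = 48358 - (-169 + 24317481) = 48358 - 1*24317312 = 48358 - 24317312 = -24268954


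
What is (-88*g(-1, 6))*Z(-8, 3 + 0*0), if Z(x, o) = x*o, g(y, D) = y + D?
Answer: 10560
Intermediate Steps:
g(y, D) = D + y
Z(x, o) = o*x
(-88*g(-1, 6))*Z(-8, 3 + 0*0) = (-88*(6 - 1))*((3 + 0*0)*(-8)) = (-88*5)*((3 + 0)*(-8)) = -1320*(-8) = -440*(-24) = 10560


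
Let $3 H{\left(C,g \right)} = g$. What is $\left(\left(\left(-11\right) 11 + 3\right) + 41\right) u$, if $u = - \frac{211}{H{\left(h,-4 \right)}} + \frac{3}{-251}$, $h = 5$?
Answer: $- \frac{12233067}{1004} \approx -12184.0$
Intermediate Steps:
$H{\left(C,g \right)} = \frac{g}{3}$
$u = \frac{158871}{1004}$ ($u = - \frac{211}{\frac{1}{3} \left(-4\right)} + \frac{3}{-251} = - \frac{211}{- \frac{4}{3}} + 3 \left(- \frac{1}{251}\right) = \left(-211\right) \left(- \frac{3}{4}\right) - \frac{3}{251} = \frac{633}{4} - \frac{3}{251} = \frac{158871}{1004} \approx 158.24$)
$\left(\left(\left(-11\right) 11 + 3\right) + 41\right) u = \left(\left(\left(-11\right) 11 + 3\right) + 41\right) \frac{158871}{1004} = \left(\left(-121 + 3\right) + 41\right) \frac{158871}{1004} = \left(-118 + 41\right) \frac{158871}{1004} = \left(-77\right) \frac{158871}{1004} = - \frac{12233067}{1004}$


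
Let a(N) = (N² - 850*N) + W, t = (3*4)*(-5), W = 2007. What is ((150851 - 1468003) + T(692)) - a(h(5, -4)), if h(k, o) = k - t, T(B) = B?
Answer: -1267442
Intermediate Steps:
t = -60 (t = 12*(-5) = -60)
h(k, o) = 60 + k (h(k, o) = k - 1*(-60) = k + 60 = 60 + k)
a(N) = 2007 + N² - 850*N (a(N) = (N² - 850*N) + 2007 = 2007 + N² - 850*N)
((150851 - 1468003) + T(692)) - a(h(5, -4)) = ((150851 - 1468003) + 692) - (2007 + (60 + 5)² - 850*(60 + 5)) = (-1317152 + 692) - (2007 + 65² - 850*65) = -1316460 - (2007 + 4225 - 55250) = -1316460 - 1*(-49018) = -1316460 + 49018 = -1267442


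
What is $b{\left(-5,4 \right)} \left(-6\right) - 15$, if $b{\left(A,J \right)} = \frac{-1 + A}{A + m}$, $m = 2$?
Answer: $-27$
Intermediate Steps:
$b{\left(A,J \right)} = \frac{-1 + A}{2 + A}$ ($b{\left(A,J \right)} = \frac{-1 + A}{A + 2} = \frac{-1 + A}{2 + A}$)
$b{\left(-5,4 \right)} \left(-6\right) - 15 = \frac{-1 - 5}{2 - 5} \left(-6\right) - 15 = \frac{1}{-3} \left(-6\right) \left(-6\right) - 15 = \left(- \frac{1}{3}\right) \left(-6\right) \left(-6\right) - 15 = 2 \left(-6\right) - 15 = -12 - 15 = -27$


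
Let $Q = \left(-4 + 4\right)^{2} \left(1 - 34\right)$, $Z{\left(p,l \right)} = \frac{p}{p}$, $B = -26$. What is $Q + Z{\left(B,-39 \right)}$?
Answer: $1$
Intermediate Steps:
$Z{\left(p,l \right)} = 1$
$Q = 0$ ($Q = 0^{2} \left(-33\right) = 0 \left(-33\right) = 0$)
$Q + Z{\left(B,-39 \right)} = 0 + 1 = 1$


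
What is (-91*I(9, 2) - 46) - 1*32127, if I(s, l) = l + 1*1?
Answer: -32446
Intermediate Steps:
I(s, l) = 1 + l (I(s, l) = l + 1 = 1 + l)
(-91*I(9, 2) - 46) - 1*32127 = (-91*(1 + 2) - 46) - 1*32127 = (-91*3 - 46) - 32127 = (-273 - 46) - 32127 = -319 - 32127 = -32446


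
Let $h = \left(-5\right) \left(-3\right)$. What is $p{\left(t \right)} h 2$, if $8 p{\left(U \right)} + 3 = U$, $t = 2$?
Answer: $- \frac{15}{4} \approx -3.75$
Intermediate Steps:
$p{\left(U \right)} = - \frac{3}{8} + \frac{U}{8}$
$h = 15$
$p{\left(t \right)} h 2 = \left(- \frac{3}{8} + \frac{1}{8} \cdot 2\right) 15 \cdot 2 = \left(- \frac{3}{8} + \frac{1}{4}\right) 15 \cdot 2 = \left(- \frac{1}{8}\right) 15 \cdot 2 = \left(- \frac{15}{8}\right) 2 = - \frac{15}{4}$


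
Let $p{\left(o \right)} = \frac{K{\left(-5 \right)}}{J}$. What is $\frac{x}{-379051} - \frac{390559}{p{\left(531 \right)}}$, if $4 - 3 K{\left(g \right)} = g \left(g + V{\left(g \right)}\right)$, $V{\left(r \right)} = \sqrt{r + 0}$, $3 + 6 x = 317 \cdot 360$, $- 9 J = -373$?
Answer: $\frac{193268537766481}{107271433} + \frac{728392535 i \sqrt{5}}{1698} \approx 1.8017 \cdot 10^{6} + 9.5921 \cdot 10^{5} i$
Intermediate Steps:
$J = \frac{373}{9}$ ($J = \left(- \frac{1}{9}\right) \left(-373\right) = \frac{373}{9} \approx 41.444$)
$x = \frac{38039}{2}$ ($x = - \frac{1}{2} + \frac{317 \cdot 360}{6} = - \frac{1}{2} + \frac{1}{6} \cdot 114120 = - \frac{1}{2} + 19020 = \frac{38039}{2} \approx 19020.0$)
$V{\left(r \right)} = \sqrt{r}$
$K{\left(g \right)} = \frac{4}{3} - \frac{g \left(g + \sqrt{g}\right)}{3}$
$p{\left(o \right)} = - \frac{63}{373} + \frac{15 i \sqrt{5}}{373}$ ($p{\left(o \right)} = \frac{\frac{4}{3} - \frac{\left(-5\right)^{2}}{3} - \frac{\left(-5\right)^{\frac{3}{2}}}{3}}{\frac{373}{9}} = \left(\frac{4}{3} - \frac{25}{3} - \frac{\left(-5\right) i \sqrt{5}}{3}\right) \frac{9}{373} = \left(\frac{4}{3} - \frac{25}{3} + \frac{5 i \sqrt{5}}{3}\right) \frac{9}{373} = \left(-7 + \frac{5 i \sqrt{5}}{3}\right) \frac{9}{373} = - \frac{63}{373} + \frac{15 i \sqrt{5}}{373}$)
$\frac{x}{-379051} - \frac{390559}{p{\left(531 \right)}} = \frac{38039}{2 \left(-379051\right)} - \frac{390559}{- \frac{63}{373} + \frac{15 i \sqrt{5}}{373}} = \frac{38039}{2} \left(- \frac{1}{379051}\right) - \frac{390559}{- \frac{63}{373} + \frac{15 i \sqrt{5}}{373}} = - \frac{38039}{758102} - \frac{390559}{- \frac{63}{373} + \frac{15 i \sqrt{5}}{373}}$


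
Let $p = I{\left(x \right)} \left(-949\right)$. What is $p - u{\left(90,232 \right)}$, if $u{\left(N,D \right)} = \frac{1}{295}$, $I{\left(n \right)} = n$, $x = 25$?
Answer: $- \frac{6998876}{295} \approx -23725.0$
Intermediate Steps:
$u{\left(N,D \right)} = \frac{1}{295}$
$p = -23725$ ($p = 25 \left(-949\right) = -23725$)
$p - u{\left(90,232 \right)} = -23725 - \frac{1}{295} = - \frac{6998876}{295}$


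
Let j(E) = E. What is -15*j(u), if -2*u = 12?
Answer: 90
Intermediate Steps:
u = -6 (u = -½*12 = -6)
-15*j(u) = -15*(-6) = 90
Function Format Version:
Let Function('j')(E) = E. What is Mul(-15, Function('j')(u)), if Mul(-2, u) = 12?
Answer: 90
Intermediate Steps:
u = -6 (u = Mul(Rational(-1, 2), 12) = -6)
Mul(-15, Function('j')(u)) = Mul(-15, -6) = 90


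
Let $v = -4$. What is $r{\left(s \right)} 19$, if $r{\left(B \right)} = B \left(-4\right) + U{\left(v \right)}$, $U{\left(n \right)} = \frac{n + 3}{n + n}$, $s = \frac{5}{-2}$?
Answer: $\frac{1539}{8} \approx 192.38$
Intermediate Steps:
$s = - \frac{5}{2}$ ($s = 5 \left(- \frac{1}{2}\right) = - \frac{5}{2} \approx -2.5$)
$U{\left(n \right)} = \frac{3 + n}{2 n}$
$r{\left(B \right)} = \frac{1}{8} - 4 B$ ($r{\left(B \right)} = B \left(-4\right) + \frac{3 - 4}{2 \left(-4\right)} = - 4 B + \frac{1}{2} \left(- \frac{1}{4}\right) \left(-1\right) = - 4 B + \frac{1}{8} = \frac{1}{8} - 4 B$)
$r{\left(s \right)} 19 = \left(\frac{1}{8} - -10\right) 19 = \left(\frac{1}{8} + 10\right) 19 = \frac{81}{8} \cdot 19 = \frac{1539}{8}$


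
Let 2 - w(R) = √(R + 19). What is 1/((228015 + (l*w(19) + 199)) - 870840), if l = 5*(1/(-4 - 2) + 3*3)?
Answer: -11565678/7431382421263 + 795*√38/7431382421263 ≈ -1.5557e-6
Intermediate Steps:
l = 265/6 (l = 5*(1/(-6) + 9) = 5*(-⅙ + 9) = 5*(53/6) = 265/6 ≈ 44.167)
w(R) = 2 - √(19 + R) (w(R) = 2 - √(R + 19) = 2 - √(19 + R))
1/((228015 + (l*w(19) + 199)) - 870840) = 1/((228015 + (265*(2 - √(19 + 19))/6 + 199)) - 870840) = 1/((228015 + (265*(2 - √38)/6 + 199)) - 870840) = 1/((228015 + ((265/3 - 265*√38/6) + 199)) - 870840) = 1/((228015 + (862/3 - 265*√38/6)) - 870840) = 1/((684907/3 - 265*√38/6) - 870840) = 1/(-1927613/3 - 265*√38/6)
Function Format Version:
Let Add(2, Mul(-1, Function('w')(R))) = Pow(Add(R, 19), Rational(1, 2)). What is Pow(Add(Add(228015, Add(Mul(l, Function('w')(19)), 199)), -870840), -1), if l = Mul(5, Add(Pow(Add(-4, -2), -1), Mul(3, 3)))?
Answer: Add(Rational(-11565678, 7431382421263), Mul(Rational(795, 7431382421263), Pow(38, Rational(1, 2)))) ≈ -1.5557e-6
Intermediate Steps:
l = Rational(265, 6) (l = Mul(5, Add(Pow(-6, -1), 9)) = Mul(5, Add(Rational(-1, 6), 9)) = Mul(5, Rational(53, 6)) = Rational(265, 6) ≈ 44.167)
Function('w')(R) = Add(2, Mul(-1, Pow(Add(19, R), Rational(1, 2)))) (Function('w')(R) = Add(2, Mul(-1, Pow(Add(R, 19), Rational(1, 2)))) = Add(2, Mul(-1, Pow(Add(19, R), Rational(1, 2)))))
Pow(Add(Add(228015, Add(Mul(l, Function('w')(19)), 199)), -870840), -1) = Pow(Add(Add(228015, Add(Mul(Rational(265, 6), Add(2, Mul(-1, Pow(Add(19, 19), Rational(1, 2))))), 199)), -870840), -1) = Pow(Add(Add(228015, Add(Mul(Rational(265, 6), Add(2, Mul(-1, Pow(38, Rational(1, 2))))), 199)), -870840), -1) = Pow(Add(Add(228015, Add(Add(Rational(265, 3), Mul(Rational(-265, 6), Pow(38, Rational(1, 2)))), 199)), -870840), -1) = Pow(Add(Add(228015, Add(Rational(862, 3), Mul(Rational(-265, 6), Pow(38, Rational(1, 2))))), -870840), -1) = Pow(Add(Add(Rational(684907, 3), Mul(Rational(-265, 6), Pow(38, Rational(1, 2)))), -870840), -1) = Pow(Add(Rational(-1927613, 3), Mul(Rational(-265, 6), Pow(38, Rational(1, 2)))), -1)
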